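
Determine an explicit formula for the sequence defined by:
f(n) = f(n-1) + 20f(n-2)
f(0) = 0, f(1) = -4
Characteristic equation: x² - x - 20 = 0, which factors as (x - (-4))(x - (5)) = 0.
Roots r₁ = -4, r₂ = 5 (distinct).
General solution: f(n) = A·(-4)^n + B·(5)^n.
From f(0) = 0: A + B = 0.
From f(1) = -4: -4A + 5B = -4.
Solving: A = \frac{4}{9}, B = - \frac{4}{9}.
So f(n) = \frac{4 \left(-4\right)^{n}}{9} - \frac{4 \cdot 5^{n}}{9}.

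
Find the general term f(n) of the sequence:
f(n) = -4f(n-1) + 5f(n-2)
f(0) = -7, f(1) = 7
Characteristic equation: x² + 4x - 5 = 0, which factors as (x - (1))(x - (-5)) = 0.
Roots r₁ = 1, r₂ = -5 (distinct).
General solution: f(n) = A·(1)^n + B·(-5)^n.
From f(0) = -7: A + B = -7.
From f(1) = 7: A - 5B = 7.
Solving: A = - \frac{14}{3}, B = - \frac{7}{3}.
So f(n) = - \frac{7 \left(-5\right)^{n}}{3} - \frac{14}{3}.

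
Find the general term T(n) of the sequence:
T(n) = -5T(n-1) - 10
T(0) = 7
First-order linear non-homogeneous.
Homogeneous solution: T_h(n) = A·(-5)^n.
Try constant particular solution T_p = K: K = -5K - 10 ⇒ K = - \frac{5}{3}.
General: T(n) = A·(-5)^n - \frac{5}{3}.
Apply T(0) = 7: A - \frac{5}{3} = 7 ⇒ A = \frac{26}{3}.
So T(n) = \frac{26 \left(-5\right)^{n}}{3} - \frac{5}{3}.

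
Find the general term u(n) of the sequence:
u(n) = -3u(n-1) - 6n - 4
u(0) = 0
First-order linear with linear forcing.
Homogeneous solution: u_h(n) = A·(-3)^n.
Try particular u_p(n) = pn + q. Substituting:
  pn + q = -3(p(n-1) + q) - 6n - 4.
Matching the n-coefficient: p = -3p - 6 ⇒ p = - \frac{3}{2}.
Matching constants: q = 3p - 3q - 4 ⇒ q = - \frac{17}{8}.
General: u(n) = A·(-3)^n - \frac{3 n}{2} - \frac{17}{8}.
Apply u(0) = 0: A - \frac{17}{8} = 0 ⇒ A = \frac{17}{8}.
So u(n) = \frac{17 \left(-3\right)^{n}}{8} - \frac{3 n}{2} - \frac{17}{8}.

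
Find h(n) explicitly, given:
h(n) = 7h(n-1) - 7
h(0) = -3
First-order linear non-homogeneous.
Homogeneous solution: h_h(n) = A·(7)^n.
Try constant particular solution h_p = K: K = 7K - 7 ⇒ K = \frac{7}{6}.
General: h(n) = A·(7)^n + \frac{7}{6}.
Apply h(0) = -3: A + \frac{7}{6} = -3 ⇒ A = - \frac{25}{6}.
So h(n) = \frac{7}{6} - \frac{25 \cdot 7^{n}}{6}.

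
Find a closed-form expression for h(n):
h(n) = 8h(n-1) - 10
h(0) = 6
First-order linear non-homogeneous.
Homogeneous solution: h_h(n) = A·(8)^n.
Try constant particular solution h_p = K: K = 8K - 10 ⇒ K = \frac{10}{7}.
General: h(n) = A·(8)^n + \frac{10}{7}.
Apply h(0) = 6: A + \frac{10}{7} = 6 ⇒ A = \frac{32}{7}.
So h(n) = \frac{32 \cdot 8^{n}}{7} + \frac{10}{7}.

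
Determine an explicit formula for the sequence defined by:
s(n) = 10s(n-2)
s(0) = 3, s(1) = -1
Characteristic equation: x² - 10 = 0.
Discriminant Δ = (0)² + 4·(10) = 40.
Roots r₁,₂ = (0 ± √40)/2, so r₁ = \sqrt{10}, r₂ = - \sqrt{10}.
General solution: s(n) = A·r₁^n + B·r₂^n.
From the initial conditions, A + B = 3 and r₁A + r₂B = -1.
Since r₁ - r₂ = √40: A = (-1 - (3)r₂)/√40 = \frac{3}{2} - \frac{\sqrt{10}}{20}, and B = 3 - A = \frac{\sqrt{10}}{20} + \frac{3}{2}.
So s(n) = \left(\frac{3}{2} - \frac{\sqrt{10}}{20}\right)\left(\sqrt{10}\right)^n + \left(\frac{\sqrt{10}}{20} + \frac{3}{2}\right)\left(- \sqrt{10}\right)^n.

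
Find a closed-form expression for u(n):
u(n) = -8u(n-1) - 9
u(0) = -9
First-order linear non-homogeneous.
Homogeneous solution: u_h(n) = A·(-8)^n.
Try constant particular solution u_p = K: K = -8K - 9 ⇒ K = -1.
General: u(n) = A·(-8)^n - 1.
Apply u(0) = -9: A - 1 = -9 ⇒ A = -8.
So u(n) = - 8 \left(-8\right)^{n} - 1.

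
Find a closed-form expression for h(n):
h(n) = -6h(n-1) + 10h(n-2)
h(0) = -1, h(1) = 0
Characteristic equation: x² + 6x - 10 = 0.
Discriminant Δ = (-6)² + 4·(10) = 76.
Roots r₁,₂ = (-6 ± √76)/2, so r₁ = -3 + \sqrt{19}, r₂ = - \sqrt{19} - 3.
General solution: h(n) = A·r₁^n + B·r₂^n.
From the initial conditions, A + B = -1 and r₁A + r₂B = 0.
Since r₁ - r₂ = √76: A = (0 - (-1)r₂)/√76 = - \frac{1}{2} - \frac{3 \sqrt{19}}{38}, and B = -1 - A = - \frac{1}{2} + \frac{3 \sqrt{19}}{38}.
So h(n) = \left(- \frac{1}{2} - \frac{3 \sqrt{19}}{38}\right)\left(-3 + \sqrt{19}\right)^n + \left(- \frac{1}{2} + \frac{3 \sqrt{19}}{38}\right)\left(- \sqrt{19} - 3\right)^n.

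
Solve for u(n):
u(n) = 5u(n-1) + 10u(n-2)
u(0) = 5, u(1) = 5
Characteristic equation: x² - 5x - 10 = 0.
Discriminant Δ = (5)² + 4·(10) = 65.
Roots r₁,₂ = (5 ± √65)/2, so r₁ = \frac{5}{2} + \frac{\sqrt{65}}{2}, r₂ = \frac{5}{2} - \frac{\sqrt{65}}{2}.
General solution: u(n) = A·r₁^n + B·r₂^n.
From the initial conditions, A + B = 5 and r₁A + r₂B = 5.
Since r₁ - r₂ = √65: A = (5 - (5)r₂)/√65 = \frac{5}{2} - \frac{3 \sqrt{65}}{26}, and B = 5 - A = \frac{3 \sqrt{65}}{26} + \frac{5}{2}.
So u(n) = \left(\frac{5}{2} - \frac{3 \sqrt{65}}{26}\right)\left(\frac{5}{2} + \frac{\sqrt{65}}{2}\right)^n + \left(\frac{3 \sqrt{65}}{26} + \frac{5}{2}\right)\left(\frac{5}{2} - \frac{\sqrt{65}}{2}\right)^n.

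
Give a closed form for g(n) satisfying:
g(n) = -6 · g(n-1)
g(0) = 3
Pure geometric recurrence with ratio -6.
By induction g(n) = g(0) · (-6)^n = 3 \left(-6\right)^{n}.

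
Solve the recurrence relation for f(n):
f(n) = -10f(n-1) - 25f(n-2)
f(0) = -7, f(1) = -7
Characteristic equation: x² + 10x + 25 = 0, which is (x - (-5))².
Repeated root r = -5.
General solution: f(n) = (A + Bn)·(-5)^n.
From f(0) = -7: A = -7.
From f(1) = -7: (A + B)·(-5) = -7 ⇒ B = \frac{42}{5}.
So f(n) = \left(\frac{42 n}{5} - 7\right) \cdot (-5)^n.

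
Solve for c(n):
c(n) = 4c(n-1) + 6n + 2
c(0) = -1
First-order linear with linear forcing.
Homogeneous solution: c_h(n) = A·(4)^n.
Try particular c_p(n) = pn + q. Substituting:
  pn + q = 4(p(n-1) + q) + 6n + 2.
Matching the n-coefficient: p = 4p + 6 ⇒ p = -2.
Matching constants: q = -4p + 4q + 2 ⇒ q = - \frac{10}{3}.
General: c(n) = A·(4)^n - 2 n - \frac{10}{3}.
Apply c(0) = -1: A - \frac{10}{3} = -1 ⇒ A = \frac{7}{3}.
So c(n) = \frac{7 \cdot 4^{n}}{3} - 2 n - \frac{10}{3}.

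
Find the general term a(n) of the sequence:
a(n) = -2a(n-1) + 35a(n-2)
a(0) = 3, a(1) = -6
Characteristic equation: x² + 2x - 35 = 0, which factors as (x - (5))(x - (-7)) = 0.
Roots r₁ = 5, r₂ = -7 (distinct).
General solution: a(n) = A·(5)^n + B·(-7)^n.
From a(0) = 3: A + B = 3.
From a(1) = -6: 5A - 7B = -6.
Solving: A = \frac{5}{4}, B = \frac{7}{4}.
So a(n) = \frac{7 \left(-7\right)^{n}}{4} + \frac{5 \cdot 5^{n}}{4}.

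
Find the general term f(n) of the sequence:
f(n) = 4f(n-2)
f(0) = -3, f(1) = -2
Characteristic equation: x² - 4 = 0, which factors as (x - (2))(x - (-2)) = 0.
Roots r₁ = 2, r₂ = -2 (distinct).
General solution: f(n) = A·(2)^n + B·(-2)^n.
From f(0) = -3: A + B = -3.
From f(1) = -2: 2A - 2B = -2.
Solving: A = -2, B = -1.
So f(n) = - \left(-2\right)^{n} - 2 \cdot 2^{n}.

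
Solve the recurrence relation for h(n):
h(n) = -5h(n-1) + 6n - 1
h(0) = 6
First-order linear with linear forcing.
Homogeneous solution: h_h(n) = A·(-5)^n.
Try particular h_p(n) = pn + q. Substituting:
  pn + q = -5(p(n-1) + q) + 6n - 1.
Matching the n-coefficient: p = -5p + 6 ⇒ p = 1.
Matching constants: q = 5p - 5q - 1 ⇒ q = \frac{2}{3}.
General: h(n) = A·(-5)^n + n + \frac{2}{3}.
Apply h(0) = 6: A + \frac{2}{3} = 6 ⇒ A = \frac{16}{3}.
So h(n) = \frac{16 \left(-5\right)^{n}}{3} + n + \frac{2}{3}.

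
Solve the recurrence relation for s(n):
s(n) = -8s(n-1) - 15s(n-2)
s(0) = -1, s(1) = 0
Characteristic equation: x² + 8x + 15 = 0, which factors as (x - (-3))(x - (-5)) = 0.
Roots r₁ = -3, r₂ = -5 (distinct).
General solution: s(n) = A·(-3)^n + B·(-5)^n.
From s(0) = -1: A + B = -1.
From s(1) = 0: -3A - 5B = 0.
Solving: A = - \frac{5}{2}, B = \frac{3}{2}.
So s(n) = - \frac{5 \left(-3\right)^{n}}{2} + \frac{3 \left(-5\right)^{n}}{2}.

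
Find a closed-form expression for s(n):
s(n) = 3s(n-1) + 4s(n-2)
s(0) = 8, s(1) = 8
Characteristic equation: x² - 3x - 4 = 0, which factors as (x - (4))(x - (-1)) = 0.
Roots r₁ = 4, r₂ = -1 (distinct).
General solution: s(n) = A·(4)^n + B·(-1)^n.
From s(0) = 8: A + B = 8.
From s(1) = 8: 4A - B = 8.
Solving: A = \frac{16}{5}, B = \frac{24}{5}.
So s(n) = \frac{24 \left(-1\right)^{n}}{5} + \frac{16 \cdot 4^{n}}{5}.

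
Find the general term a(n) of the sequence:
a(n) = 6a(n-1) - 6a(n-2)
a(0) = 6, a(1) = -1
Characteristic equation: x² - 6x + 6 = 0.
Discriminant Δ = (6)² + 4·(-6) = 12.
Roots r₁,₂ = (6 ± √12)/2, so r₁ = \sqrt{3} + 3, r₂ = 3 - \sqrt{3}.
General solution: a(n) = A·r₁^n + B·r₂^n.
From the initial conditions, A + B = 6 and r₁A + r₂B = -1.
Since r₁ - r₂ = √12: A = (-1 - (6)r₂)/√12 = 3 - \frac{19 \sqrt{3}}{6}, and B = 6 - A = 3 + \frac{19 \sqrt{3}}{6}.
So a(n) = \left(3 - \frac{19 \sqrt{3}}{6}\right)\left(\sqrt{3} + 3\right)^n + \left(3 + \frac{19 \sqrt{3}}{6}\right)\left(3 - \sqrt{3}\right)^n.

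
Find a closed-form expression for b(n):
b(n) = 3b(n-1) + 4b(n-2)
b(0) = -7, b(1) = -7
Characteristic equation: x² - 3x - 4 = 0, which factors as (x - (-1))(x - (4)) = 0.
Roots r₁ = -1, r₂ = 4 (distinct).
General solution: b(n) = A·(-1)^n + B·(4)^n.
From b(0) = -7: A + B = -7.
From b(1) = -7: -A + 4B = -7.
Solving: A = - \frac{21}{5}, B = - \frac{14}{5}.
So b(n) = - \frac{21 \left(-1\right)^{n}}{5} - \frac{14 \cdot 4^{n}}{5}.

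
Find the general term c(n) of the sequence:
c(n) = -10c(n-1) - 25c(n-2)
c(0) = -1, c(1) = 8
Characteristic equation: x² + 10x + 25 = 0, which is (x - (-5))².
Repeated root r = -5.
General solution: c(n) = (A + Bn)·(-5)^n.
From c(0) = -1: A = -1.
From c(1) = 8: (A + B)·(-5) = 8 ⇒ B = - \frac{3}{5}.
So c(n) = \left(- \frac{3 n}{5} - 1\right) \cdot (-5)^n.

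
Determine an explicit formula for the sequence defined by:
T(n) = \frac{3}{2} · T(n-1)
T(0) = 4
Pure geometric recurrence with ratio \frac{3}{2}.
By induction T(n) = T(0) · (\frac{3}{2})^n = 4 \left(\frac{3}{2}\right)^{n}.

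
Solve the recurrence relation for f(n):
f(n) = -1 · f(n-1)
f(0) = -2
Pure geometric recurrence with ratio -1.
By induction f(n) = f(0) · (-1)^n = - 2 \left(-1\right)^{n}.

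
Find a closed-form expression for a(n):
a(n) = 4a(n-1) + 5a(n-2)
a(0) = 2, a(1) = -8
Characteristic equation: x² - 4x - 5 = 0, which factors as (x - (5))(x - (-1)) = 0.
Roots r₁ = 5, r₂ = -1 (distinct).
General solution: a(n) = A·(5)^n + B·(-1)^n.
From a(0) = 2: A + B = 2.
From a(1) = -8: 5A - B = -8.
Solving: A = -1, B = 3.
So a(n) = 3 \left(-1\right)^{n} - 5^{n}.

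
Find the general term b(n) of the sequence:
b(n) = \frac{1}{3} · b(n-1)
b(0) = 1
Pure geometric recurrence with ratio \frac{1}{3}.
By induction b(n) = b(0) · (\frac{1}{3})^n = \left(\frac{1}{3}\right)^{n}.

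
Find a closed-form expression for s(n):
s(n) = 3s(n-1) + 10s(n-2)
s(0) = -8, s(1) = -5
Characteristic equation: x² - 3x - 10 = 0, which factors as (x - (-2))(x - (5)) = 0.
Roots r₁ = -2, r₂ = 5 (distinct).
General solution: s(n) = A·(-2)^n + B·(5)^n.
From s(0) = -8: A + B = -8.
From s(1) = -5: -2A + 5B = -5.
Solving: A = -5, B = -3.
So s(n) = - 5 \left(-2\right)^{n} - 3 \cdot 5^{n}.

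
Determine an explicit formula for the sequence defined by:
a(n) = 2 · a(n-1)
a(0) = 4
Pure geometric recurrence with ratio 2.
By induction a(n) = a(0) · (2)^n = 4 \cdot 2^{n}.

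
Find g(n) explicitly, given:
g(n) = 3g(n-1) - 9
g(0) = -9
First-order linear non-homogeneous.
Homogeneous solution: g_h(n) = A·(3)^n.
Try constant particular solution g_p = K: K = 3K - 9 ⇒ K = \frac{9}{2}.
General: g(n) = A·(3)^n + \frac{9}{2}.
Apply g(0) = -9: A + \frac{9}{2} = -9 ⇒ A = - \frac{27}{2}.
So g(n) = \frac{9}{2} - \frac{27 \cdot 3^{n}}{2}.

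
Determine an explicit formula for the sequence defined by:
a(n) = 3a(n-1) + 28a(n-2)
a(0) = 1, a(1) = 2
Characteristic equation: x² - 3x - 28 = 0, which factors as (x - (-4))(x - (7)) = 0.
Roots r₁ = -4, r₂ = 7 (distinct).
General solution: a(n) = A·(-4)^n + B·(7)^n.
From a(0) = 1: A + B = 1.
From a(1) = 2: -4A + 7B = 2.
Solving: A = \frac{5}{11}, B = \frac{6}{11}.
So a(n) = \frac{5 \left(-4\right)^{n}}{11} + \frac{6 \cdot 7^{n}}{11}.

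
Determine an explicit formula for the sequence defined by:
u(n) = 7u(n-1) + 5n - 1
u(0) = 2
First-order linear with linear forcing.
Homogeneous solution: u_h(n) = A·(7)^n.
Try particular u_p(n) = pn + q. Substituting:
  pn + q = 7(p(n-1) + q) + 5n - 1.
Matching the n-coefficient: p = 7p + 5 ⇒ p = - \frac{5}{6}.
Matching constants: q = -7p + 7q - 1 ⇒ q = - \frac{29}{36}.
General: u(n) = A·(7)^n - \frac{5 n}{6} - \frac{29}{36}.
Apply u(0) = 2: A - \frac{29}{36} = 2 ⇒ A = \frac{101}{36}.
So u(n) = \frac{101 \cdot 7^{n}}{36} - \frac{5 n}{6} - \frac{29}{36}.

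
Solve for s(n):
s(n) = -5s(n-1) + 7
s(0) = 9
First-order linear non-homogeneous.
Homogeneous solution: s_h(n) = A·(-5)^n.
Try constant particular solution s_p = K: K = -5K + 7 ⇒ K = \frac{7}{6}.
General: s(n) = A·(-5)^n + \frac{7}{6}.
Apply s(0) = 9: A + \frac{7}{6} = 9 ⇒ A = \frac{47}{6}.
So s(n) = \frac{47 \left(-5\right)^{n}}{6} + \frac{7}{6}.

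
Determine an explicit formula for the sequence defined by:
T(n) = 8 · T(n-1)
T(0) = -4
Pure geometric recurrence with ratio 8.
By induction T(n) = T(0) · (8)^n = - 4 \cdot 8^{n}.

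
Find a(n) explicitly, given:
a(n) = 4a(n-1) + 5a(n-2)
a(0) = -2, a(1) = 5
Characteristic equation: x² - 4x - 5 = 0, which factors as (x - (5))(x - (-1)) = 0.
Roots r₁ = 5, r₂ = -1 (distinct).
General solution: a(n) = A·(5)^n + B·(-1)^n.
From a(0) = -2: A + B = -2.
From a(1) = 5: 5A - B = 5.
Solving: A = \frac{1}{2}, B = - \frac{5}{2}.
So a(n) = - \frac{5 \left(-1\right)^{n}}{2} + \frac{5^{n}}{2}.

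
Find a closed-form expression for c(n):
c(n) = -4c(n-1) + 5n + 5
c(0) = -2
First-order linear with linear forcing.
Homogeneous solution: c_h(n) = A·(-4)^n.
Try particular c_p(n) = pn + q. Substituting:
  pn + q = -4(p(n-1) + q) + 5n + 5.
Matching the n-coefficient: p = -4p + 5 ⇒ p = 1.
Matching constants: q = 4p - 4q + 5 ⇒ q = \frac{9}{5}.
General: c(n) = A·(-4)^n + n + \frac{9}{5}.
Apply c(0) = -2: A + \frac{9}{5} = -2 ⇒ A = - \frac{19}{5}.
So c(n) = - \frac{19 \left(-4\right)^{n}}{5} + n + \frac{9}{5}.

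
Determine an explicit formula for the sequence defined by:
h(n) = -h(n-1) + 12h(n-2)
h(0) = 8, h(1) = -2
Characteristic equation: x² + x - 12 = 0, which factors as (x - (-4))(x - (3)) = 0.
Roots r₁ = -4, r₂ = 3 (distinct).
General solution: h(n) = A·(-4)^n + B·(3)^n.
From h(0) = 8: A + B = 8.
From h(1) = -2: -4A + 3B = -2.
Solving: A = \frac{26}{7}, B = \frac{30}{7}.
So h(n) = \frac{26 \left(-4\right)^{n}}{7} + \frac{30 \cdot 3^{n}}{7}.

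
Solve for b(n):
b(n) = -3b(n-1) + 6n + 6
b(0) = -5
First-order linear with linear forcing.
Homogeneous solution: b_h(n) = A·(-3)^n.
Try particular b_p(n) = pn + q. Substituting:
  pn + q = -3(p(n-1) + q) + 6n + 6.
Matching the n-coefficient: p = -3p + 6 ⇒ p = \frac{3}{2}.
Matching constants: q = 3p - 3q + 6 ⇒ q = \frac{21}{8}.
General: b(n) = A·(-3)^n + \frac{3 n}{2} + \frac{21}{8}.
Apply b(0) = -5: A + \frac{21}{8} = -5 ⇒ A = - \frac{61}{8}.
So b(n) = - \frac{61 \left(-3\right)^{n}}{8} + \frac{3 n}{2} + \frac{21}{8}.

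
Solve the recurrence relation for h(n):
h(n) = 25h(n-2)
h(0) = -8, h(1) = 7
Characteristic equation: x² - 25 = 0, which factors as (x - (5))(x - (-5)) = 0.
Roots r₁ = 5, r₂ = -5 (distinct).
General solution: h(n) = A·(5)^n + B·(-5)^n.
From h(0) = -8: A + B = -8.
From h(1) = 7: 5A - 5B = 7.
Solving: A = - \frac{33}{10}, B = - \frac{47}{10}.
So h(n) = - \frac{47 \left(-5\right)^{n}}{10} - \frac{33 \cdot 5^{n}}{10}.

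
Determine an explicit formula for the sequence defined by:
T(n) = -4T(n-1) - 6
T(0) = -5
First-order linear non-homogeneous.
Homogeneous solution: T_h(n) = A·(-4)^n.
Try constant particular solution T_p = K: K = -4K - 6 ⇒ K = - \frac{6}{5}.
General: T(n) = A·(-4)^n - \frac{6}{5}.
Apply T(0) = -5: A - \frac{6}{5} = -5 ⇒ A = - \frac{19}{5}.
So T(n) = - \frac{19 \left(-4\right)^{n}}{5} - \frac{6}{5}.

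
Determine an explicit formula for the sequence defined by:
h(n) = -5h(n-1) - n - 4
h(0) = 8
First-order linear with linear forcing.
Homogeneous solution: h_h(n) = A·(-5)^n.
Try particular h_p(n) = pn + q. Substituting:
  pn + q = -5(p(n-1) + q) - n - 4.
Matching the n-coefficient: p = -5p - 1 ⇒ p = - \frac{1}{6}.
Matching constants: q = 5p - 5q - 4 ⇒ q = - \frac{29}{36}.
General: h(n) = A·(-5)^n - \frac{n}{6} - \frac{29}{36}.
Apply h(0) = 8: A - \frac{29}{36} = 8 ⇒ A = \frac{317}{36}.
So h(n) = \frac{317 \left(-5\right)^{n}}{36} - \frac{n}{6} - \frac{29}{36}.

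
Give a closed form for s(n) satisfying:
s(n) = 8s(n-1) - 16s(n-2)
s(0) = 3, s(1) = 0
Characteristic equation: x² - 8x + 16 = 0, which is (x - (4))².
Repeated root r = 4.
General solution: s(n) = (A + Bn)·(4)^n.
From s(0) = 3: A = 3.
From s(1) = 0: (A + B)·(4) = 0 ⇒ B = -3.
So s(n) = \left(3 - 3 n\right) \cdot (4)^n.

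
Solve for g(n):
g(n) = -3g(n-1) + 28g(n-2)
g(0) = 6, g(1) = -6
Characteristic equation: x² + 3x - 28 = 0, which factors as (x - (4))(x - (-7)) = 0.
Roots r₁ = 4, r₂ = -7 (distinct).
General solution: g(n) = A·(4)^n + B·(-7)^n.
From g(0) = 6: A + B = 6.
From g(1) = -6: 4A - 7B = -6.
Solving: A = \frac{36}{11}, B = \frac{30}{11}.
So g(n) = \frac{30 \left(-7\right)^{n}}{11} + \frac{36 \cdot 4^{n}}{11}.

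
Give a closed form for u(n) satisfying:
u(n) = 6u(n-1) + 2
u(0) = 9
First-order linear non-homogeneous.
Homogeneous solution: u_h(n) = A·(6)^n.
Try constant particular solution u_p = K: K = 6K + 2 ⇒ K = - \frac{2}{5}.
General: u(n) = A·(6)^n - \frac{2}{5}.
Apply u(0) = 9: A - \frac{2}{5} = 9 ⇒ A = \frac{47}{5}.
So u(n) = \frac{47 \cdot 6^{n}}{5} - \frac{2}{5}.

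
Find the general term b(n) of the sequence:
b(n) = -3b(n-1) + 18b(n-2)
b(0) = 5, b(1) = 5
Characteristic equation: x² + 3x - 18 = 0, which factors as (x - (3))(x - (-6)) = 0.
Roots r₁ = 3, r₂ = -6 (distinct).
General solution: b(n) = A·(3)^n + B·(-6)^n.
From b(0) = 5: A + B = 5.
From b(1) = 5: 3A - 6B = 5.
Solving: A = \frac{35}{9}, B = \frac{10}{9}.
So b(n) = \frac{10 \left(-6\right)^{n}}{9} + \frac{35 \cdot 3^{n}}{9}.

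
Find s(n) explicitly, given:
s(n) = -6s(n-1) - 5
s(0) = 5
First-order linear non-homogeneous.
Homogeneous solution: s_h(n) = A·(-6)^n.
Try constant particular solution s_p = K: K = -6K - 5 ⇒ K = - \frac{5}{7}.
General: s(n) = A·(-6)^n - \frac{5}{7}.
Apply s(0) = 5: A - \frac{5}{7} = 5 ⇒ A = \frac{40}{7}.
So s(n) = \frac{40 \left(-6\right)^{n}}{7} - \frac{5}{7}.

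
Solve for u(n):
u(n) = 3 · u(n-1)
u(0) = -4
Pure geometric recurrence with ratio 3.
By induction u(n) = u(0) · (3)^n = - 4 \cdot 3^{n}.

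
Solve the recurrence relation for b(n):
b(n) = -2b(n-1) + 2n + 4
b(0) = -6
First-order linear with linear forcing.
Homogeneous solution: b_h(n) = A·(-2)^n.
Try particular b_p(n) = pn + q. Substituting:
  pn + q = -2(p(n-1) + q) + 2n + 4.
Matching the n-coefficient: p = -2p + 2 ⇒ p = \frac{2}{3}.
Matching constants: q = 2p - 2q + 4 ⇒ q = \frac{16}{9}.
General: b(n) = A·(-2)^n + \frac{2 n}{3} + \frac{16}{9}.
Apply b(0) = -6: A + \frac{16}{9} = -6 ⇒ A = - \frac{70}{9}.
So b(n) = - \frac{70 \left(-2\right)^{n}}{9} + \frac{2 n}{3} + \frac{16}{9}.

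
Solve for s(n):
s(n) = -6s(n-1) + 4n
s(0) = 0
First-order linear with linear forcing.
Homogeneous solution: s_h(n) = A·(-6)^n.
Try particular s_p(n) = pn + q. Substituting:
  pn + q = -6(p(n-1) + q) + 4n.
Matching the n-coefficient: p = -6p + 4 ⇒ p = \frac{4}{7}.
Matching constants: q = 6p - 6q ⇒ q = \frac{24}{49}.
General: s(n) = A·(-6)^n + \frac{4 n}{7} + \frac{24}{49}.
Apply s(0) = 0: A + \frac{24}{49} = 0 ⇒ A = - \frac{24}{49}.
So s(n) = - \frac{24 \left(-6\right)^{n}}{49} + \frac{4 n}{7} + \frac{24}{49}.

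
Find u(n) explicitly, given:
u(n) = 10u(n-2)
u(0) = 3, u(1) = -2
Characteristic equation: x² - 10 = 0.
Discriminant Δ = (0)² + 4·(10) = 40.
Roots r₁,₂ = (0 ± √40)/2, so r₁ = \sqrt{10}, r₂ = - \sqrt{10}.
General solution: u(n) = A·r₁^n + B·r₂^n.
From the initial conditions, A + B = 3 and r₁A + r₂B = -2.
Since r₁ - r₂ = √40: A = (-2 - (3)r₂)/√40 = \frac{3}{2} - \frac{\sqrt{10}}{10}, and B = 3 - A = \frac{\sqrt{10}}{10} + \frac{3}{2}.
So u(n) = \left(\frac{3}{2} - \frac{\sqrt{10}}{10}\right)\left(\sqrt{10}\right)^n + \left(\frac{\sqrt{10}}{10} + \frac{3}{2}\right)\left(- \sqrt{10}\right)^n.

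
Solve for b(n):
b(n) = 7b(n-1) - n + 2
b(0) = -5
First-order linear with linear forcing.
Homogeneous solution: b_h(n) = A·(7)^n.
Try particular b_p(n) = pn + q. Substituting:
  pn + q = 7(p(n-1) + q) - n + 2.
Matching the n-coefficient: p = 7p - 1 ⇒ p = \frac{1}{6}.
Matching constants: q = -7p + 7q + 2 ⇒ q = - \frac{5}{36}.
General: b(n) = A·(7)^n + \frac{n}{6} - \frac{5}{36}.
Apply b(0) = -5: A - \frac{5}{36} = -5 ⇒ A = - \frac{175}{36}.
So b(n) = - \frac{175 \cdot 7^{n}}{36} + \frac{n}{6} - \frac{5}{36}.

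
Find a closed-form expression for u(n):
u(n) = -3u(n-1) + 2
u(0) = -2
First-order linear non-homogeneous.
Homogeneous solution: u_h(n) = A·(-3)^n.
Try constant particular solution u_p = K: K = -3K + 2 ⇒ K = \frac{1}{2}.
General: u(n) = A·(-3)^n + \frac{1}{2}.
Apply u(0) = -2: A + \frac{1}{2} = -2 ⇒ A = - \frac{5}{2}.
So u(n) = \frac{1}{2} - \frac{5 \left(-3\right)^{n}}{2}.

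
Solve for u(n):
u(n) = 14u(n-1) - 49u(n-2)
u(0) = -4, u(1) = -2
Characteristic equation: x² - 14x + 49 = 0, which is (x - (7))².
Repeated root r = 7.
General solution: u(n) = (A + Bn)·(7)^n.
From u(0) = -4: A = -4.
From u(1) = -2: (A + B)·(7) = -2 ⇒ B = \frac{26}{7}.
So u(n) = \left(\frac{26 n}{7} - 4\right) \cdot (7)^n.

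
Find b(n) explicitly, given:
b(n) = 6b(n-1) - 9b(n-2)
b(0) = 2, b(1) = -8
Characteristic equation: x² - 6x + 9 = 0, which is (x - (3))².
Repeated root r = 3.
General solution: b(n) = (A + Bn)·(3)^n.
From b(0) = 2: A = 2.
From b(1) = -8: (A + B)·(3) = -8 ⇒ B = - \frac{14}{3}.
So b(n) = \left(2 - \frac{14 n}{3}\right) \cdot (3)^n.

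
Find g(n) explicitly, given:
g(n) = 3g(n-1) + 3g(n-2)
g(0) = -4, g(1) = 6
Characteristic equation: x² - 3x - 3 = 0.
Discriminant Δ = (3)² + 4·(3) = 21.
Roots r₁,₂ = (3 ± √21)/2, so r₁ = \frac{3}{2} + \frac{\sqrt{21}}{2}, r₂ = \frac{3}{2} - \frac{\sqrt{21}}{2}.
General solution: g(n) = A·r₁^n + B·r₂^n.
From the initial conditions, A + B = -4 and r₁A + r₂B = 6.
Since r₁ - r₂ = √21: A = (6 - (-4)r₂)/√21 = -2 + \frac{4 \sqrt{21}}{7}, and B = -4 - A = - \frac{4 \sqrt{21}}{7} - 2.
So g(n) = \left(-2 + \frac{4 \sqrt{21}}{7}\right)\left(\frac{3}{2} + \frac{\sqrt{21}}{2}\right)^n + \left(- \frac{4 \sqrt{21}}{7} - 2\right)\left(\frac{3}{2} - \frac{\sqrt{21}}{2}\right)^n.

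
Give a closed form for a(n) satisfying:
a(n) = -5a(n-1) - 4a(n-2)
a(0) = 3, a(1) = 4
Characteristic equation: x² + 5x + 4 = 0, which factors as (x - (-4))(x - (-1)) = 0.
Roots r₁ = -4, r₂ = -1 (distinct).
General solution: a(n) = A·(-4)^n + B·(-1)^n.
From a(0) = 3: A + B = 3.
From a(1) = 4: -4A - B = 4.
Solving: A = - \frac{7}{3}, B = \frac{16}{3}.
So a(n) = \frac{16 \left(-1\right)^{n}}{3} - \frac{7 \left(-4\right)^{n}}{3}.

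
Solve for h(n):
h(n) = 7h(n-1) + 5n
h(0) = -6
First-order linear with linear forcing.
Homogeneous solution: h_h(n) = A·(7)^n.
Try particular h_p(n) = pn + q. Substituting:
  pn + q = 7(p(n-1) + q) + 5n.
Matching the n-coefficient: p = 7p + 5 ⇒ p = - \frac{5}{6}.
Matching constants: q = -7p + 7q ⇒ q = - \frac{35}{36}.
General: h(n) = A·(7)^n - \frac{5 n}{6} - \frac{35}{36}.
Apply h(0) = -6: A - \frac{35}{36} = -6 ⇒ A = - \frac{181}{36}.
So h(n) = - \frac{181 \cdot 7^{n}}{36} - \frac{5 n}{6} - \frac{35}{36}.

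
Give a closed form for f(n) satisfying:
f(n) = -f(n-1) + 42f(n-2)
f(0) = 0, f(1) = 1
Characteristic equation: x² + x - 42 = 0, which factors as (x - (-7))(x - (6)) = 0.
Roots r₁ = -7, r₂ = 6 (distinct).
General solution: f(n) = A·(-7)^n + B·(6)^n.
From f(0) = 0: A + B = 0.
From f(1) = 1: -7A + 6B = 1.
Solving: A = - \frac{1}{13}, B = \frac{1}{13}.
So f(n) = - \frac{\left(-7\right)^{n}}{13} + \frac{6^{n}}{13}.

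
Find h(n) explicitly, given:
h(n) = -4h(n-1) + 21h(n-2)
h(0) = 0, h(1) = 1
Characteristic equation: x² + 4x - 21 = 0, which factors as (x - (3))(x - (-7)) = 0.
Roots r₁ = 3, r₂ = -7 (distinct).
General solution: h(n) = A·(3)^n + B·(-7)^n.
From h(0) = 0: A + B = 0.
From h(1) = 1: 3A - 7B = 1.
Solving: A = \frac{1}{10}, B = - \frac{1}{10}.
So h(n) = - \frac{\left(-7\right)^{n}}{10} + \frac{3^{n}}{10}.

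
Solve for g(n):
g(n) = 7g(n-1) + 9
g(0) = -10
First-order linear non-homogeneous.
Homogeneous solution: g_h(n) = A·(7)^n.
Try constant particular solution g_p = K: K = 7K + 9 ⇒ K = - \frac{3}{2}.
General: g(n) = A·(7)^n - \frac{3}{2}.
Apply g(0) = -10: A - \frac{3}{2} = -10 ⇒ A = - \frac{17}{2}.
So g(n) = - \frac{17 \cdot 7^{n}}{2} - \frac{3}{2}.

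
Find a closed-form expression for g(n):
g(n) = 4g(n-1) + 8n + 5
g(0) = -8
First-order linear with linear forcing.
Homogeneous solution: g_h(n) = A·(4)^n.
Try particular g_p(n) = pn + q. Substituting:
  pn + q = 4(p(n-1) + q) + 8n + 5.
Matching the n-coefficient: p = 4p + 8 ⇒ p = - \frac{8}{3}.
Matching constants: q = -4p + 4q + 5 ⇒ q = - \frac{47}{9}.
General: g(n) = A·(4)^n - \frac{8 n}{3} - \frac{47}{9}.
Apply g(0) = -8: A - \frac{47}{9} = -8 ⇒ A = - \frac{25}{9}.
So g(n) = - \frac{25 \cdot 4^{n}}{9} - \frac{8 n}{3} - \frac{47}{9}.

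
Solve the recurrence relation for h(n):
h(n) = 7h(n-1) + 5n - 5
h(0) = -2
First-order linear with linear forcing.
Homogeneous solution: h_h(n) = A·(7)^n.
Try particular h_p(n) = pn + q. Substituting:
  pn + q = 7(p(n-1) + q) + 5n - 5.
Matching the n-coefficient: p = 7p + 5 ⇒ p = - \frac{5}{6}.
Matching constants: q = -7p + 7q - 5 ⇒ q = - \frac{5}{36}.
General: h(n) = A·(7)^n - \frac{5 n}{6} - \frac{5}{36}.
Apply h(0) = -2: A - \frac{5}{36} = -2 ⇒ A = - \frac{67}{36}.
So h(n) = - \frac{67 \cdot 7^{n}}{36} - \frac{5 n}{6} - \frac{5}{36}.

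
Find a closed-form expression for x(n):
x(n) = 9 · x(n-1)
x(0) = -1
Pure geometric recurrence with ratio 9.
By induction x(n) = x(0) · (9)^n = - 9^{n}.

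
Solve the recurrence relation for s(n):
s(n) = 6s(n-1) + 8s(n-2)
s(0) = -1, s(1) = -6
Characteristic equation: x² - 6x - 8 = 0.
Discriminant Δ = (6)² + 4·(8) = 68.
Roots r₁,₂ = (6 ± √68)/2, so r₁ = 3 + \sqrt{17}, r₂ = 3 - \sqrt{17}.
General solution: s(n) = A·r₁^n + B·r₂^n.
From the initial conditions, A + B = -1 and r₁A + r₂B = -6.
Since r₁ - r₂ = √68: A = (-6 - (-1)r₂)/√68 = - \frac{1}{2} - \frac{3 \sqrt{17}}{34}, and B = -1 - A = - \frac{1}{2} + \frac{3 \sqrt{17}}{34}.
So s(n) = \left(- \frac{1}{2} - \frac{3 \sqrt{17}}{34}\right)\left(3 + \sqrt{17}\right)^n + \left(- \frac{1}{2} + \frac{3 \sqrt{17}}{34}\right)\left(3 - \sqrt{17}\right)^n.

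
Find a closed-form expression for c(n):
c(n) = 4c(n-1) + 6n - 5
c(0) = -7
First-order linear with linear forcing.
Homogeneous solution: c_h(n) = A·(4)^n.
Try particular c_p(n) = pn + q. Substituting:
  pn + q = 4(p(n-1) + q) + 6n - 5.
Matching the n-coefficient: p = 4p + 6 ⇒ p = -2.
Matching constants: q = -4p + 4q - 5 ⇒ q = -1.
General: c(n) = A·(4)^n - 2 n - 1.
Apply c(0) = -7: A - 1 = -7 ⇒ A = -6.
So c(n) = - 6 \cdot 4^{n} - 2 n - 1.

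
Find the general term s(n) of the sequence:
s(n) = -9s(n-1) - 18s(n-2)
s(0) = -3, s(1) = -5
Characteristic equation: x² + 9x + 18 = 0, which factors as (x - (-6))(x - (-3)) = 0.
Roots r₁ = -6, r₂ = -3 (distinct).
General solution: s(n) = A·(-6)^n + B·(-3)^n.
From s(0) = -3: A + B = -3.
From s(1) = -5: -6A - 3B = -5.
Solving: A = \frac{14}{3}, B = - \frac{23}{3}.
So s(n) = - \frac{23 \left(-3\right)^{n}}{3} + \frac{14 \left(-6\right)^{n}}{3}.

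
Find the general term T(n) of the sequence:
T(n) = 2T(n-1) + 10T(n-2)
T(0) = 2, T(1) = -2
Characteristic equation: x² - 2x - 10 = 0.
Discriminant Δ = (2)² + 4·(10) = 44.
Roots r₁,₂ = (2 ± √44)/2, so r₁ = 1 + \sqrt{11}, r₂ = 1 - \sqrt{11}.
General solution: T(n) = A·r₁^n + B·r₂^n.
From the initial conditions, A + B = 2 and r₁A + r₂B = -2.
Since r₁ - r₂ = √44: A = (-2 - (2)r₂)/√44 = 1 - \frac{2 \sqrt{11}}{11}, and B = 2 - A = \frac{2 \sqrt{11}}{11} + 1.
So T(n) = \left(1 - \frac{2 \sqrt{11}}{11}\right)\left(1 + \sqrt{11}\right)^n + \left(\frac{2 \sqrt{11}}{11} + 1\right)\left(1 - \sqrt{11}\right)^n.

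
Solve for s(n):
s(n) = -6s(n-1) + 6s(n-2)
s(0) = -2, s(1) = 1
Characteristic equation: x² + 6x - 6 = 0.
Discriminant Δ = (-6)² + 4·(6) = 60.
Roots r₁,₂ = (-6 ± √60)/2, so r₁ = -3 + \sqrt{15}, r₂ = - \sqrt{15} - 3.
General solution: s(n) = A·r₁^n + B·r₂^n.
From the initial conditions, A + B = -2 and r₁A + r₂B = 1.
Since r₁ - r₂ = √60: A = (1 - (-2)r₂)/√60 = -1 - \frac{\sqrt{15}}{6}, and B = -2 - A = -1 + \frac{\sqrt{15}}{6}.
So s(n) = \left(-1 - \frac{\sqrt{15}}{6}\right)\left(-3 + \sqrt{15}\right)^n + \left(-1 + \frac{\sqrt{15}}{6}\right)\left(- \sqrt{15} - 3\right)^n.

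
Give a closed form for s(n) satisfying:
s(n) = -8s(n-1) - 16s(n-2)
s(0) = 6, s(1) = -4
Characteristic equation: x² + 8x + 16 = 0, which is (x - (-4))².
Repeated root r = -4.
General solution: s(n) = (A + Bn)·(-4)^n.
From s(0) = 6: A = 6.
From s(1) = -4: (A + B)·(-4) = -4 ⇒ B = -5.
So s(n) = \left(6 - 5 n\right) \cdot (-4)^n.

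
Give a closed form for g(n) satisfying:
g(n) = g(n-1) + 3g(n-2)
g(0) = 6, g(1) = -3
Characteristic equation: x² - x - 3 = 0.
Discriminant Δ = (1)² + 4·(3) = 13.
Roots r₁,₂ = (1 ± √13)/2, so r₁ = \frac{1}{2} + \frac{\sqrt{13}}{2}, r₂ = \frac{1}{2} - \frac{\sqrt{13}}{2}.
General solution: g(n) = A·r₁^n + B·r₂^n.
From the initial conditions, A + B = 6 and r₁A + r₂B = -3.
Since r₁ - r₂ = √13: A = (-3 - (6)r₂)/√13 = 3 - \frac{6 \sqrt{13}}{13}, and B = 6 - A = \frac{6 \sqrt{13}}{13} + 3.
So g(n) = \left(3 - \frac{6 \sqrt{13}}{13}\right)\left(\frac{1}{2} + \frac{\sqrt{13}}{2}\right)^n + \left(\frac{6 \sqrt{13}}{13} + 3\right)\left(\frac{1}{2} - \frac{\sqrt{13}}{2}\right)^n.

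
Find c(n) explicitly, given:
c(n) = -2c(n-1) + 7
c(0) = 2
First-order linear non-homogeneous.
Homogeneous solution: c_h(n) = A·(-2)^n.
Try constant particular solution c_p = K: K = -2K + 7 ⇒ K = \frac{7}{3}.
General: c(n) = A·(-2)^n + \frac{7}{3}.
Apply c(0) = 2: A + \frac{7}{3} = 2 ⇒ A = - \frac{1}{3}.
So c(n) = \frac{7}{3} - \frac{\left(-2\right)^{n}}{3}.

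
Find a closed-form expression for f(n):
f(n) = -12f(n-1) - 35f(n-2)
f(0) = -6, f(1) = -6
Characteristic equation: x² + 12x + 35 = 0, which factors as (x - (-7))(x - (-5)) = 0.
Roots r₁ = -7, r₂ = -5 (distinct).
General solution: f(n) = A·(-7)^n + B·(-5)^n.
From f(0) = -6: A + B = -6.
From f(1) = -6: -7A - 5B = -6.
Solving: A = 18, B = -24.
So f(n) = - 24 \left(-5\right)^{n} + 18 \left(-7\right)^{n}.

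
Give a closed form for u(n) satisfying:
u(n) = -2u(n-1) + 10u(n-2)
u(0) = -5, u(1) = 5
Characteristic equation: x² + 2x - 10 = 0.
Discriminant Δ = (-2)² + 4·(10) = 44.
Roots r₁,₂ = (-2 ± √44)/2, so r₁ = -1 + \sqrt{11}, r₂ = - \sqrt{11} - 1.
General solution: u(n) = A·r₁^n + B·r₂^n.
From the initial conditions, A + B = -5 and r₁A + r₂B = 5.
Since r₁ - r₂ = √44: A = (5 - (-5)r₂)/√44 = - \frac{5}{2}, and B = -5 - A = - \frac{5}{2}.
So u(n) = \left(- \frac{5}{2}\right)\left(-1 + \sqrt{11}\right)^n + \left(- \frac{5}{2}\right)\left(- \sqrt{11} - 1\right)^n.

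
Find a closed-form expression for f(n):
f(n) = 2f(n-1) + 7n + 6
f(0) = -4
First-order linear with linear forcing.
Homogeneous solution: f_h(n) = A·(2)^n.
Try particular f_p(n) = pn + q. Substituting:
  pn + q = 2(p(n-1) + q) + 7n + 6.
Matching the n-coefficient: p = 2p + 7 ⇒ p = -7.
Matching constants: q = -2p + 2q + 6 ⇒ q = -20.
General: f(n) = A·(2)^n - 7 n - 20.
Apply f(0) = -4: A - 20 = -4 ⇒ A = 16.
So f(n) = 16 \cdot 2^{n} - 7 n - 20.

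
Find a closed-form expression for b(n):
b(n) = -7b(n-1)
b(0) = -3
This is a homogeneous first-order recurrence with ratio -7.
By induction b(n) = b(0) · (-7)^n = - 3 \left(-7\right)^{n}.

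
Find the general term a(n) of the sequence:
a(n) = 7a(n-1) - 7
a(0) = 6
First-order linear non-homogeneous.
Homogeneous solution: a_h(n) = A·(7)^n.
Try constant particular solution a_p = K: K = 7K - 7 ⇒ K = \frac{7}{6}.
General: a(n) = A·(7)^n + \frac{7}{6}.
Apply a(0) = 6: A + \frac{7}{6} = 6 ⇒ A = \frac{29}{6}.
So a(n) = \frac{29 \cdot 7^{n}}{6} + \frac{7}{6}.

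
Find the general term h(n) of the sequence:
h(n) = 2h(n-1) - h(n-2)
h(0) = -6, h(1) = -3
Characteristic equation: x² - 2x + 1 = 0, which is (x - (1))².
Repeated root r = 1.
General solution: h(n) = (A + Bn)·(1)^n.
From h(0) = -6: A = -6.
From h(1) = -3: (A + B)·(1) = -3 ⇒ B = 3.
So h(n) = \left(3 n - 6\right) \cdot (1)^n.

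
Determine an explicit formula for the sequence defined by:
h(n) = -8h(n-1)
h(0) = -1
This is a homogeneous first-order recurrence with ratio -8.
By induction h(n) = h(0) · (-8)^n = - \left(-8\right)^{n}.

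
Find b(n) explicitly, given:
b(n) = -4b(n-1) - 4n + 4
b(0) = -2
First-order linear with linear forcing.
Homogeneous solution: b_h(n) = A·(-4)^n.
Try particular b_p(n) = pn + q. Substituting:
  pn + q = -4(p(n-1) + q) - 4n + 4.
Matching the n-coefficient: p = -4p - 4 ⇒ p = - \frac{4}{5}.
Matching constants: q = 4p - 4q + 4 ⇒ q = \frac{4}{25}.
General: b(n) = A·(-4)^n - \frac{4 n}{5} + \frac{4}{25}.
Apply b(0) = -2: A + \frac{4}{25} = -2 ⇒ A = - \frac{54}{25}.
So b(n) = - \frac{54 \left(-4\right)^{n}}{25} - \frac{4 n}{5} + \frac{4}{25}.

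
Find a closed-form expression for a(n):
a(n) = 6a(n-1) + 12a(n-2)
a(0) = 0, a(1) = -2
Characteristic equation: x² - 6x - 12 = 0.
Discriminant Δ = (6)² + 4·(12) = 84.
Roots r₁,₂ = (6 ± √84)/2, so r₁ = 3 + \sqrt{21}, r₂ = 3 - \sqrt{21}.
General solution: a(n) = A·r₁^n + B·r₂^n.
From the initial conditions, A + B = 0 and r₁A + r₂B = -2.
Since r₁ - r₂ = √84: A = (-2 - (0)r₂)/√84 = - \frac{\sqrt{21}}{21}, and B = 0 - A = \frac{\sqrt{21}}{21}.
So a(n) = \left(- \frac{\sqrt{21}}{21}\right)\left(3 + \sqrt{21}\right)^n + \left(\frac{\sqrt{21}}{21}\right)\left(3 - \sqrt{21}\right)^n.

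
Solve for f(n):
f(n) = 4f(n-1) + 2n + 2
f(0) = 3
First-order linear with linear forcing.
Homogeneous solution: f_h(n) = A·(4)^n.
Try particular f_p(n) = pn + q. Substituting:
  pn + q = 4(p(n-1) + q) + 2n + 2.
Matching the n-coefficient: p = 4p + 2 ⇒ p = - \frac{2}{3}.
Matching constants: q = -4p + 4q + 2 ⇒ q = - \frac{14}{9}.
General: f(n) = A·(4)^n - \frac{2 n}{3} - \frac{14}{9}.
Apply f(0) = 3: A - \frac{14}{9} = 3 ⇒ A = \frac{41}{9}.
So f(n) = \frac{41 \cdot 4^{n}}{9} - \frac{2 n}{3} - \frac{14}{9}.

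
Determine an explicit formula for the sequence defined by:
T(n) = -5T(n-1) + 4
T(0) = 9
First-order linear non-homogeneous.
Homogeneous solution: T_h(n) = A·(-5)^n.
Try constant particular solution T_p = K: K = -5K + 4 ⇒ K = \frac{2}{3}.
General: T(n) = A·(-5)^n + \frac{2}{3}.
Apply T(0) = 9: A + \frac{2}{3} = 9 ⇒ A = \frac{25}{3}.
So T(n) = \frac{25 \left(-5\right)^{n}}{3} + \frac{2}{3}.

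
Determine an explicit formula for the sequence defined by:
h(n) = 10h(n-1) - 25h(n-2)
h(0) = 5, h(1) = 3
Characteristic equation: x² - 10x + 25 = 0, which is (x - (5))².
Repeated root r = 5.
General solution: h(n) = (A + Bn)·(5)^n.
From h(0) = 5: A = 5.
From h(1) = 3: (A + B)·(5) = 3 ⇒ B = - \frac{22}{5}.
So h(n) = \left(5 - \frac{22 n}{5}\right) \cdot (5)^n.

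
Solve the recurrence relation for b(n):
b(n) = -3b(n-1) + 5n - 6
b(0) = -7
First-order linear with linear forcing.
Homogeneous solution: b_h(n) = A·(-3)^n.
Try particular b_p(n) = pn + q. Substituting:
  pn + q = -3(p(n-1) + q) + 5n - 6.
Matching the n-coefficient: p = -3p + 5 ⇒ p = \frac{5}{4}.
Matching constants: q = 3p - 3q - 6 ⇒ q = - \frac{9}{16}.
General: b(n) = A·(-3)^n + \frac{5 n}{4} - \frac{9}{16}.
Apply b(0) = -7: A - \frac{9}{16} = -7 ⇒ A = - \frac{103}{16}.
So b(n) = - \frac{103 \left(-3\right)^{n}}{16} + \frac{5 n}{4} - \frac{9}{16}.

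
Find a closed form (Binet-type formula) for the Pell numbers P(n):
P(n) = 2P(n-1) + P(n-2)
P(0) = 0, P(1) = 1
This is the Pell sequence.
Characteristic equation: x² - 2x - 1 = 0; roots r₁ = 1 + \sqrt{2}, r₂ = 1 - \sqrt{2}.
General: P(n) = A·r₁^n + B·r₂^n. Solving with P(0)=0, P(1)=1 gives A = \frac{\sqrt{2}}{4}, B = - \frac{\sqrt{2}}{4}.
So P(n) = \frac{\sqrt{2} \left(- \left(1 - \sqrt{2}\right)^{n} + \left(1 + \sqrt{2}\right)^{n}\right)}{4}.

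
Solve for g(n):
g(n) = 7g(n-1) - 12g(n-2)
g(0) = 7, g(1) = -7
Characteristic equation: x² - 7x + 12 = 0, which factors as (x - (3))(x - (4)) = 0.
Roots r₁ = 3, r₂ = 4 (distinct).
General solution: g(n) = A·(3)^n + B·(4)^n.
From g(0) = 7: A + B = 7.
From g(1) = -7: 3A + 4B = -7.
Solving: A = 35, B = -28.
So g(n) = 35 \cdot 3^{n} - 28 \cdot 4^{n}.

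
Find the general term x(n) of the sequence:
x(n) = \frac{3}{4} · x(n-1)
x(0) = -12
Pure geometric recurrence with ratio \frac{3}{4}.
By induction x(n) = x(0) · (\frac{3}{4})^n = - 12 \left(\frac{3}{4}\right)^{n}.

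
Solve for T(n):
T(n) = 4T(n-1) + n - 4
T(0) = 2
First-order linear with linear forcing.
Homogeneous solution: T_h(n) = A·(4)^n.
Try particular T_p(n) = pn + q. Substituting:
  pn + q = 4(p(n-1) + q) + n - 4.
Matching the n-coefficient: p = 4p + 1 ⇒ p = - \frac{1}{3}.
Matching constants: q = -4p + 4q - 4 ⇒ q = \frac{8}{9}.
General: T(n) = A·(4)^n - \frac{n}{3} + \frac{8}{9}.
Apply T(0) = 2: A + \frac{8}{9} = 2 ⇒ A = \frac{10}{9}.
So T(n) = \frac{10 \cdot 4^{n}}{9} - \frac{n}{3} + \frac{8}{9}.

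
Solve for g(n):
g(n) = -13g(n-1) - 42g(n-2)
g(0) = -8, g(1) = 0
Characteristic equation: x² + 13x + 42 = 0, which factors as (x - (-7))(x - (-6)) = 0.
Roots r₁ = -7, r₂ = -6 (distinct).
General solution: g(n) = A·(-7)^n + B·(-6)^n.
From g(0) = -8: A + B = -8.
From g(1) = 0: -7A - 6B = 0.
Solving: A = 48, B = -56.
So g(n) = - 56 \left(-6\right)^{n} + 48 \left(-7\right)^{n}.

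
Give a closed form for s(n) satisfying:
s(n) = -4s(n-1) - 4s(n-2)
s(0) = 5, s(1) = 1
Characteristic equation: x² + 4x + 4 = 0, which is (x - (-2))².
Repeated root r = -2.
General solution: s(n) = (A + Bn)·(-2)^n.
From s(0) = 5: A = 5.
From s(1) = 1: (A + B)·(-2) = 1 ⇒ B = - \frac{11}{2}.
So s(n) = \left(5 - \frac{11 n}{2}\right) \cdot (-2)^n.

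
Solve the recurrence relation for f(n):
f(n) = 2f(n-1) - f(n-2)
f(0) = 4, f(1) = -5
Characteristic equation: x² - 2x + 1 = 0, which is (x - (1))².
Repeated root r = 1.
General solution: f(n) = (A + Bn)·(1)^n.
From f(0) = 4: A = 4.
From f(1) = -5: (A + B)·(1) = -5 ⇒ B = -9.
So f(n) = \left(4 - 9 n\right) \cdot (1)^n.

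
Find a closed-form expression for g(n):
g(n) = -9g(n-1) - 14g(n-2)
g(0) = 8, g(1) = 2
Characteristic equation: x² + 9x + 14 = 0, which factors as (x - (-2))(x - (-7)) = 0.
Roots r₁ = -2, r₂ = -7 (distinct).
General solution: g(n) = A·(-2)^n + B·(-7)^n.
From g(0) = 8: A + B = 8.
From g(1) = 2: -2A - 7B = 2.
Solving: A = \frac{58}{5}, B = - \frac{18}{5}.
So g(n) = \frac{58 \left(-2\right)^{n}}{5} - \frac{18 \left(-7\right)^{n}}{5}.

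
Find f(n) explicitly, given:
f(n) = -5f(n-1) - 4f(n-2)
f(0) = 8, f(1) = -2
Characteristic equation: x² + 5x + 4 = 0, which factors as (x - (-1))(x - (-4)) = 0.
Roots r₁ = -1, r₂ = -4 (distinct).
General solution: f(n) = A·(-1)^n + B·(-4)^n.
From f(0) = 8: A + B = 8.
From f(1) = -2: -A - 4B = -2.
Solving: A = 10, B = -2.
So f(n) = 10 \left(-1\right)^{n} - 2 \left(-4\right)^{n}.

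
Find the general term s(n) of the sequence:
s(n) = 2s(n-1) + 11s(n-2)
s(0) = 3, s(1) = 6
Characteristic equation: x² - 2x - 11 = 0.
Discriminant Δ = (2)² + 4·(11) = 48.
Roots r₁,₂ = (2 ± √48)/2, so r₁ = 1 + 2 \sqrt{3}, r₂ = 1 - 2 \sqrt{3}.
General solution: s(n) = A·r₁^n + B·r₂^n.
From the initial conditions, A + B = 3 and r₁A + r₂B = 6.
Since r₁ - r₂ = √48: A = (6 - (3)r₂)/√48 = \frac{\sqrt{3}}{4} + \frac{3}{2}, and B = 3 - A = \frac{3}{2} - \frac{\sqrt{3}}{4}.
So s(n) = \left(\frac{\sqrt{3}}{4} + \frac{3}{2}\right)\left(1 + 2 \sqrt{3}\right)^n + \left(\frac{3}{2} - \frac{\sqrt{3}}{4}\right)\left(1 - 2 \sqrt{3}\right)^n.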